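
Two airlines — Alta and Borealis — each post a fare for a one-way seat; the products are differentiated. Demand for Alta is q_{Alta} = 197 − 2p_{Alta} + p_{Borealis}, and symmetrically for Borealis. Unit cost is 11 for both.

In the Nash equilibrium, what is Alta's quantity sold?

124

Alta's profit: π = (p_{Alta} − 11)(197 − 2p_{Alta} + p_{Borealis}).
∂π/∂p_{Alta} = 219 − 4p_{Alta} + p_{Borealis} = 0 ⇒ p_{Alta} = 54.75 + 0.25p_{Borealis}.
The game is symmetric, so in equilibrium p_{Borealis} = p_{Alta}: the reaction function gives 0.75p_{Alta} = 54.75, hence p_{Alta} = 73.
q_{Alta} = 197 − 2·73 + 73 = 124.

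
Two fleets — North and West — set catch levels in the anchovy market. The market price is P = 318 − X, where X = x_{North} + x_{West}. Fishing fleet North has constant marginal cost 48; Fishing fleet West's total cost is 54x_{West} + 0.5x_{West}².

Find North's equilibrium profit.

Fishing fleet North's profit: π = x_{North}(318 − (x_{North} + x_{West})) − 48x_{North}.
∂π/∂x_{North} = 270 − 2x_{North} − x_{West} = 0, so x_{North} = 135 − 0.5x_{West}.
For West: ∂π/∂x_{West} = 264 − 3x_{West} − x_{North} = 0 ⇒ x_{West} = 88 − (1/3)x_{North}.
Plugging x_{West} into North's best response: x_{North} = 135 − 0.5(88 − (1/3)x_{North}) ⇒ (5/6)x_{North} = 91, so x_{North} = 109.2.
Then x_{West} = 88 − (1/3)·109.2 = 51.6.
Price P = 318 − 160.8 = 157.2.
North's profit: (157.2 − 48)·109.2 = 11924.64.

11924.64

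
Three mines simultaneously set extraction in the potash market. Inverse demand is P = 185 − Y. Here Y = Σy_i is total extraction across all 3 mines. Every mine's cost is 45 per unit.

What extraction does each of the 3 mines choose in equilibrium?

35

A representative mine's profit is π_i = y_i(185 − Y) − 45y_i, with Y = y_i + Σ_{j≠i} y_j.
First-order condition: 140 − 2y_i − Σ_{j≠i} y_j = 0.
In a symmetric equilibrium every mine chooses the same y, so Σ_{j≠i} y_j = 2y. The condition becomes 140 − 4y = 0, giving y = 140/4 = 35.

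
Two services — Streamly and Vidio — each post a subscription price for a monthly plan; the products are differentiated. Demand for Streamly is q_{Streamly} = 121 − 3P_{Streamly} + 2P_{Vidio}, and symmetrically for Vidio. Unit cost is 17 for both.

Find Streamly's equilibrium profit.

2028

Streamly's profit: π = (P_{Streamly} − 17)(121 − 3P_{Streamly} + 2P_{Vidio}).
∂π/∂P_{Streamly} = 172 − 6P_{Streamly} + 2P_{Vidio} = 0 ⇒ P_{Streamly} = 86/3 + (1/3)P_{Vidio}.
By symmetry P_{Vidio} = P_{Streamly}; substituting into the reaction function, (2/3)P_{Streamly} = 86/3 and P_{Streamly} = 43.
q_{Streamly} = 121 − 3·43 + 2·43 = 78.
Profit = (43 − 17)·78 = 2028.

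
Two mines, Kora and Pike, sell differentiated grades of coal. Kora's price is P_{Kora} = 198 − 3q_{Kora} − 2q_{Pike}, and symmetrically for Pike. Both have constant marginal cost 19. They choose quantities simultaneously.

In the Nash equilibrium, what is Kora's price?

Mine Kora's profit: π = q_{Kora}(198 − 3q_{Kora} − 2q_{Pike}) − 19q_{Kora}.
∂π/∂q_{Kora} = 179 − 6q_{Kora} − 2q_{Pike} = 0 ⇒ q_{Kora} = 179/6 − (1/3)q_{Pike}.
Setting q_{Kora} = q_{Pike} in the reaction function: q_{Kora} = 179/6 − (1/3)q_{Kora}, so q_{Kora} = (179/6) / (4/3) = 22.375.
P_{Kora} = 198 − 3·22.375 − 2·22.375 = 86.125.

86.125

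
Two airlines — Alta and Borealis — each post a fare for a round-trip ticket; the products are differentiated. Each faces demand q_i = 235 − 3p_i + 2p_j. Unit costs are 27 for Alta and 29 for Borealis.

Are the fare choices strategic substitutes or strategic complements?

Alta's profit: π = (p_{Alta} − 27)(235 − 3p_{Alta} + 2p_{Borealis}).
∂π/∂p_{Alta} = 316 − 6p_{Alta} + 2p_{Borealis} = 0 ⇒ p_{Alta} = 158/3 + (1/3)p_{Borealis}.
The best-response slope dp_{Alta}/dp_{Borealis} = 1/3 > 0: the reaction function is upward-sloping, so the choices are strategic complements.

strategic complements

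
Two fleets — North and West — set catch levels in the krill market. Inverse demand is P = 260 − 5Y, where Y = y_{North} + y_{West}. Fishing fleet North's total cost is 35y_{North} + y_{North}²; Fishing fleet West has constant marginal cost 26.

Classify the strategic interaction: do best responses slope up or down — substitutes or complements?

strategic substitutes

Fishing fleet North's profit: π = y_{North}(260 − 5(y_{North} + y_{West})) − 35y_{North} − y_{North}².
∂π/∂y_{North} = 225 − 12y_{North} − 5y_{West} = 0, so y_{North} = 18.75 − (5/12)y_{West}.
The best-response slope dy_{North}/dy_{West} = −5/12 < 0: the reaction function is downward-sloping, so the choices are strategic substitutes.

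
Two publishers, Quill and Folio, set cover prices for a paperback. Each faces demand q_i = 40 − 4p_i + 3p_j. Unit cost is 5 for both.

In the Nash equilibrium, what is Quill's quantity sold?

Quill's profit: π = (p_{Quill} − 5)(40 − 4p_{Quill} + 3p_{Folio}).
∂π/∂p_{Quill} = 60 − 8p_{Quill} + 3p_{Folio} = 0 ⇒ p_{Quill} = 7.5 + 0.375p_{Folio}.
The game is symmetric, so in equilibrium p_{Folio} = p_{Quill}: the reaction function gives 0.625p_{Quill} = 7.5, hence p_{Quill} = 12.
q_{Quill} = 40 − 4·12 + 3·12 = 28.

28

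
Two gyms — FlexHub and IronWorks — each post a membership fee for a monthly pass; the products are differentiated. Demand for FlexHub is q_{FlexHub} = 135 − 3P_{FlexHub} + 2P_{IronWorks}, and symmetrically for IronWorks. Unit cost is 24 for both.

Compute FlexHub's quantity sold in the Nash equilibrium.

FlexHub's profit: π = (P_{FlexHub} − 24)(135 − 3P_{FlexHub} + 2P_{IronWorks}).
∂π/∂P_{FlexHub} = 207 − 6P_{FlexHub} + 2P_{IronWorks} = 0 ⇒ P_{FlexHub} = 34.5 + (1/3)P_{IronWorks}.
Setting P_{FlexHub} = P_{IronWorks} in the reaction function: P_{FlexHub} = 34.5 + (1/3)P_{FlexHub}, so P_{FlexHub} = 34.5 / (2/3) = 51.75.
q_{FlexHub} = 135 − 3·51.75 + 2·51.75 = 83.25.

83.25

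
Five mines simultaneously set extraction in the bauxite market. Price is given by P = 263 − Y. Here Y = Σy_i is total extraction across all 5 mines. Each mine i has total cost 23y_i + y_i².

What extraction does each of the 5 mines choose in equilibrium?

30

A representative mine's profit is π_i = y_i(263 − Y) − 23y_i − y_i², with Y = y_i + Σ_{j≠i} y_j.
First-order condition: 240 − 4y_i − Σ_{j≠i} y_j = 0.
Imposing symmetry (y_j = y for all j) turns Σ_{j≠i} y_j into 4y, so 240 = 8y and y = 30.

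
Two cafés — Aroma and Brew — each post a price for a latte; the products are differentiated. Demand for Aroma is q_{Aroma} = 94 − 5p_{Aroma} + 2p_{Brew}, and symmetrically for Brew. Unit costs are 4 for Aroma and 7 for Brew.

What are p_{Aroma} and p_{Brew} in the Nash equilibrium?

14.5625, 15.8125

Aroma's profit: π = (p_{Aroma} − 4)(94 − 5p_{Aroma} + 2p_{Brew}).
∂π/∂p_{Aroma} = 114 − 10p_{Aroma} + 2p_{Brew} = 0 ⇒ p_{Aroma} = 11.4 + 0.2p_{Brew}.
Similarly p_{Brew} = 12.9 + 0.2p_{Aroma}.
Plugging p_{Brew} into Aroma's best response: p_{Aroma} = 11.4 + 0.2(12.9 + 0.2p_{Aroma}) ⇒ 0.96p_{Aroma} = 13.98, so p_{Aroma} = 14.5625.
Then p_{Brew} = 12.9 + 0.2·14.5625 = 15.8125.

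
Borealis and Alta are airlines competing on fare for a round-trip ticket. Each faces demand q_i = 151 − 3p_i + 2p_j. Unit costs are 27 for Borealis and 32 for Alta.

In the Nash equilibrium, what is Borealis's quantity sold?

Borealis's profit: π = (p_{Borealis} − 27)(151 − 3p_{Borealis} + 2p_{Alta}).
∂π/∂p_{Borealis} = 232 − 6p_{Borealis} + 2p_{Alta} = 0 ⇒ p_{Borealis} = 116/3 + (1/3)p_{Alta}.
Similarly p_{Alta} = 247/6 + (1/3)p_{Borealis}.
Substituting the second reaction function into the first: p_{Borealis} = 116/3 + (1/3)(247/6 + (1/3)p_{Borealis}), which gives (8/9)p_{Borealis} = 943/18 ⇒ p_{Borealis} = 58.9375.
Then p_{Alta} = 247/6 + (1/3)·58.9375 = 60.8125.
q_{Borealis} = 151 − 3·58.9375 + 2·60.8125 = 95.8125.

95.8125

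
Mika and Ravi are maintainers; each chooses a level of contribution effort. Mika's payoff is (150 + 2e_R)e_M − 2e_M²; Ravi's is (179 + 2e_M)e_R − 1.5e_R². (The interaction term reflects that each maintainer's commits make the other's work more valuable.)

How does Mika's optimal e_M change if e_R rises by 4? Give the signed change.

Expanding Mika's payoff: 150e_M + 2e_Re_M − 2e_M².
∂π/∂e_M = 150 + 2e_R − 4e_M = 0, so e_M = 37.5 + 0.5e_R.
The reaction-function slope is 0.5, so a 4-unit rise in e_R moves e_M by 0.5 × 4 = 2. Mika's best response rises — the actions are strategic complements.

2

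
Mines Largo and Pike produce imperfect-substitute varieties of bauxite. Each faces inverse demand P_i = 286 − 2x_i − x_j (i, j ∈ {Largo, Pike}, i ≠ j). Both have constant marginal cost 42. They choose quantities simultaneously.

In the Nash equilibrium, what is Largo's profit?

Mine Largo's profit: π = x_{Largo}(286 − 2x_{Largo} − x_{Pike}) − 42x_{Largo}.
∂π/∂x_{Largo} = 244 − 4x_{Largo} − x_{Pike} = 0 ⇒ x_{Largo} = 61 − 0.25x_{Pike}.
The game is symmetric, so in equilibrium x_{Pike} = x_{Largo}: the reaction function gives 1.25x_{Largo} = 61, hence x_{Largo} = 48.8.
P_{Largo} = 286 − 2·48.8 − 48.8 = 139.6.
Profit = (139.6 − 42)·48.8 = 4762.88.

4762.88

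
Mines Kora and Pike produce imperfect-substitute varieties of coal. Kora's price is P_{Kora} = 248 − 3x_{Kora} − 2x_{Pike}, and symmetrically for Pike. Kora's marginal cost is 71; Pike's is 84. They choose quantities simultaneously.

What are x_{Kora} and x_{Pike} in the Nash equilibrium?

22.9375, 19.6875

Mine Kora's profit: π = x_{Kora}(248 − 3x_{Kora} − 2x_{Pike}) − 71x_{Kora}.
∂π/∂x_{Kora} = 177 − 6x_{Kora} − 2x_{Pike} = 0 ⇒ x_{Kora} = 29.5 − (1/3)x_{Pike}.
Similarly x_{Pike} = 82/3 − (1/3)x_{Kora}.
Solving the two reaction functions simultaneously: (1 − (−1/3)(−1/3))x_{Kora} = 29.5 − (1/3)·(82/3), so (8/9)x_{Kora} = 367/18 and x_{Kora} = 22.9375.
Then x_{Pike} = 82/3 − (1/3)·22.9375 = 19.6875.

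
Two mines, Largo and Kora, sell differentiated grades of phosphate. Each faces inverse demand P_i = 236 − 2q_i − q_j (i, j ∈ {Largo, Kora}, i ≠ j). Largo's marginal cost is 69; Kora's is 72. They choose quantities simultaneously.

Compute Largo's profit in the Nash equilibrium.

2257.92

Mine Largo's profit: π = q_{Largo}(236 − 2q_{Largo} − q_{Kora}) − 69q_{Largo}.
∂π/∂q_{Largo} = 167 − 4q_{Largo} − q_{Kora} = 0 ⇒ q_{Largo} = 41.75 − 0.25q_{Kora}.
Similarly q_{Kora} = 41 − 0.25q_{Largo}.
Solving the two reaction functions simultaneously: (1 − (−0.25)(−0.25))q_{Largo} = 41.75 − 0.25·41, so 0.9375q_{Largo} = 31.5 and q_{Largo} = 33.6.
Then q_{Kora} = 41 − 0.25·33.6 = 32.6.
P_{Largo} = 236 − 2·33.6 − 32.6 = 136.2.
Profit = (136.2 − 69)·33.6 = 2257.92.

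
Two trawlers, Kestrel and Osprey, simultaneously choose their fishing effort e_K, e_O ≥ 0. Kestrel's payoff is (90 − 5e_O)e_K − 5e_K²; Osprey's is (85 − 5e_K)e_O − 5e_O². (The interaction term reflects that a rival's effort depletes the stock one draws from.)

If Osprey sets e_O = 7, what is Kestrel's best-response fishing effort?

Expanding Kestrel's payoff: 90e_K − 5e_Oe_K − 5e_K².
∂π/∂e_K = 90 − 5e_O − 10e_K = 0, so e_K = 9 − 0.5e_O.
At e_O = 7: e_K = 9 − 0.5·7 = 5.5.

5.5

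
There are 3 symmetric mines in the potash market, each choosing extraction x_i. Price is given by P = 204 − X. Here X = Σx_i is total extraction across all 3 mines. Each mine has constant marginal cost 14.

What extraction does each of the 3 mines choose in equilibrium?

A representative mine's profit is π_i = x_i(204 − X) − 14x_i, with X = x_i + Σ_{j≠i} x_j.
First-order condition: 190 − 2x_i − Σ_{j≠i} x_j = 0.
In a symmetric equilibrium every mine chooses the same x, so Σ_{j≠i} x_j = 2x. The condition becomes 190 − 4x = 0, giving x = 190/4 = 47.5.

47.5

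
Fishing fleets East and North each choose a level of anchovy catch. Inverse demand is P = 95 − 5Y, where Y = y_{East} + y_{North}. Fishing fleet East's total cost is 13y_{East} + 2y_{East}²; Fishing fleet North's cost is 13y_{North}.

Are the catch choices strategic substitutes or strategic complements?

Fishing fleet East's profit: π = y_{East}(95 − 5(y_{East} + y_{North})) − 13y_{East} − 2y_{East}².
∂π/∂y_{East} = 82 − 14y_{East} − 5y_{North} = 0, so y_{East} = 41/7 − (5/14)y_{North}.
The best-response slope dy_{East}/dy_{North} = −5/14 < 0: the reaction function is downward-sloping, so the choices are strategic substitutes.

strategic substitutes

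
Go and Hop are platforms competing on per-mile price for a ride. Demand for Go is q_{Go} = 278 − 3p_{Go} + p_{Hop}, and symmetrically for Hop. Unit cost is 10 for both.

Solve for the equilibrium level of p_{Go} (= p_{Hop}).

Go's profit: π = (p_{Go} − 10)(278 − 3p_{Go} + p_{Hop}).
∂π/∂p_{Go} = 308 − 6p_{Go} + p_{Hop} = 0 ⇒ p_{Go} = 154/3 + (1/6)p_{Hop}.
The game is symmetric, so in equilibrium p_{Hop} = p_{Go}: the reaction function gives (5/6)p_{Go} = 154/3, hence p_{Go} = 61.6.

61.6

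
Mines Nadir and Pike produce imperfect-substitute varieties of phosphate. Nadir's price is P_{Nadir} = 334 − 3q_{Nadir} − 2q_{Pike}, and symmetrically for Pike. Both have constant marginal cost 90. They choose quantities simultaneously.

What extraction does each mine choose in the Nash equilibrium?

30.5

Mine Nadir's profit: π = q_{Nadir}(334 − 3q_{Nadir} − 2q_{Pike}) − 90q_{Nadir}.
∂π/∂q_{Nadir} = 244 − 6q_{Nadir} − 2q_{Pike} = 0 ⇒ q_{Nadir} = 122/3 − (1/3)q_{Pike}.
The game is symmetric, so in equilibrium q_{Pike} = q_{Nadir}: the reaction function gives (4/3)q_{Nadir} = 122/3, hence q_{Nadir} = 30.5.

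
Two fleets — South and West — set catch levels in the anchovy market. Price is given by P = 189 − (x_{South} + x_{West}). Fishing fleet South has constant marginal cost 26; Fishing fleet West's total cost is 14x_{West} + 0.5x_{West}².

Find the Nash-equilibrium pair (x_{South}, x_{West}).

Fishing fleet South's profit: π = x_{South}(189 − (x_{South} + x_{West})) − 26x_{South}.
∂π/∂x_{South} = 163 − 2x_{South} − x_{West} = 0, so x_{South} = 81.5 − 0.5x_{West}.
For West: ∂π/∂x_{West} = 175 − 3x_{West} − x_{South} = 0 ⇒ x_{West} = 175/3 − (1/3)x_{South}.
Substituting the second reaction function into the first: x_{South} = 81.5 − 0.5(175/3 − (1/3)x_{South}), which gives (5/6)x_{South} = 157/3 ⇒ x_{South} = 62.8.
Then x_{West} = 175/3 − (1/3)·62.8 = 37.4.

62.8, 37.4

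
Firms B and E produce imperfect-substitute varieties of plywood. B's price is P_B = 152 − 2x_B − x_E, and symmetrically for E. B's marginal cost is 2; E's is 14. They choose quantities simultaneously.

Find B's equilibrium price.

63.6

Firm B's profit: π = x_B(152 − 2x_B − x_E) − 2x_B.
∂π/∂x_B = 150 − 4x_B − x_E = 0 ⇒ x_B = 37.5 − 0.25x_E.
Similarly x_E = 34.5 − 0.25x_B.
Solving the two reaction functions simultaneously: (1 − (−0.25)(−0.25))x_B = 37.5 − 0.25·34.5, so 0.9375x_B = 28.875 and x_B = 30.8.
Then x_E = 34.5 − 0.25·30.8 = 26.8.
P_B = 152 − 2·30.8 − 26.8 = 63.6.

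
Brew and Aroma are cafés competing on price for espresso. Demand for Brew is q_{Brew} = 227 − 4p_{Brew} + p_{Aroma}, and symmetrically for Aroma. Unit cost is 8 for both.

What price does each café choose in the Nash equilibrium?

Brew's profit: π = (p_{Brew} − 8)(227 − 4p_{Brew} + p_{Aroma}).
∂π/∂p_{Brew} = 259 − 8p_{Brew} + p_{Aroma} = 0 ⇒ p_{Brew} = 32.375 + 0.125p_{Aroma}.
The game is symmetric, so in equilibrium p_{Aroma} = p_{Brew}: the reaction function gives 0.875p_{Brew} = 32.375, hence p_{Brew} = 37.

37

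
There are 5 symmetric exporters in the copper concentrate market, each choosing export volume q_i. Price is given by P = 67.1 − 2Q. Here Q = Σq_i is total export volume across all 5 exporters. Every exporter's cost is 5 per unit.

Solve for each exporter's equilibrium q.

A representative exporter's profit is π_i = q_i(67.1 − 2Q) − 5q_i, with Q = q_i + Σ_{j≠i} q_j.
First-order condition: 62.1 − 4q_i − 2Σ_{j≠i} q_j = 0.
With identical exporters, set every q_j = q: then 62.1 − 4q − 8q = 0, i.e. q = 62.1/12 = 5.175.

5.175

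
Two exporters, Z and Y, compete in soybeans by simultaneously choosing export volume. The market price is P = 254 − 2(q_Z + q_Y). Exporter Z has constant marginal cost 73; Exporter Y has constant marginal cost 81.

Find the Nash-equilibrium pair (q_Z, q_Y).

Exporter Z's profit: π = q_Z(254 − 2(q_Z + q_Y)) − 73q_Z.
∂π/∂q_Z = 181 − 4q_Z − 2q_Y = 0, so q_Z = 45.25 − 0.5q_Y.
By the same steps for Y: q_Y = 43.25 − 0.5q_Z.
Substituting the second reaction function into the first: q_Z = 45.25 − 0.5(43.25 − 0.5q_Z), which gives 0.75q_Z = 23.625 ⇒ q_Z = 31.5.
Then q_Y = 43.25 − 0.5·31.5 = 27.5.

31.5, 27.5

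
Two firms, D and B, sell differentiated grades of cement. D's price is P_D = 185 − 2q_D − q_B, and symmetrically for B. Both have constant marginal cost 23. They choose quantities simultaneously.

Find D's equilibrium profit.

2099.52

Firm D's profit: π = q_D(185 − 2q_D − q_B) − 23q_D.
∂π/∂q_D = 162 − 4q_D − q_B = 0 ⇒ q_D = 40.5 − 0.25q_B.
By symmetry q_B = q_D; substituting into the reaction function, 1.25q_D = 40.5 and q_D = 32.4.
P_D = 185 − 2·32.4 − 32.4 = 87.8.
Profit = (87.8 − 23)·32.4 = 2099.52.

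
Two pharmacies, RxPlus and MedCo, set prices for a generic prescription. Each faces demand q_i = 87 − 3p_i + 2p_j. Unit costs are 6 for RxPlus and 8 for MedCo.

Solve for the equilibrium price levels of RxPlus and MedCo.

RxPlus's profit: π = (p_{RxPlus} − 6)(87 − 3p_{RxPlus} + 2p_{MedCo}).
∂π/∂p_{RxPlus} = 105 − 6p_{RxPlus} + 2p_{MedCo} = 0 ⇒ p_{RxPlus} = 17.5 + (1/3)p_{MedCo}.
Similarly p_{MedCo} = 18.5 + (1/3)p_{RxPlus}.
Plugging p_{MedCo} into RxPlus's best response: p_{RxPlus} = 17.5 + (1/3)(18.5 + (1/3)p_{RxPlus}) ⇒ (8/9)p_{RxPlus} = 71/3, so p_{RxPlus} = 26.625.
Then p_{MedCo} = 18.5 + (1/3)·26.625 = 27.375.

26.625, 27.375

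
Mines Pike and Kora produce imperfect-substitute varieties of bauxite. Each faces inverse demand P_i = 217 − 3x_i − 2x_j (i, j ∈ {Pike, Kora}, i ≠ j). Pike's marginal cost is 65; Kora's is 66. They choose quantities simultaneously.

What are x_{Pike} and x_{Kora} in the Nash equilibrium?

19.0625, 18.8125

Mine Pike's profit: π = x_{Pike}(217 − 3x_{Pike} − 2x_{Kora}) − 65x_{Pike}.
∂π/∂x_{Pike} = 152 − 6x_{Pike} − 2x_{Kora} = 0 ⇒ x_{Pike} = 76/3 − (1/3)x_{Kora}.
Similarly x_{Kora} = 151/6 − (1/3)x_{Pike}.
Plugging x_{Kora} into Pike's best response: x_{Pike} = 76/3 − (1/3)(151/6 − (1/3)x_{Pike}) ⇒ (8/9)x_{Pike} = 305/18, so x_{Pike} = 19.0625.
Then x_{Kora} = 151/6 − (1/3)·19.0625 = 18.8125.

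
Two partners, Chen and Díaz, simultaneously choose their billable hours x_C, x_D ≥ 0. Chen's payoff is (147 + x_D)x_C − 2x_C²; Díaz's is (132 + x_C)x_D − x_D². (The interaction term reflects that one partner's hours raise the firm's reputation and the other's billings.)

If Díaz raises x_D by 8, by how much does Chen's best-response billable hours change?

Expanding Chen's payoff: 147x_C + x_Dx_C − 2x_C².
∂π/∂x_C = 147 + x_D − 4x_C = 0, so x_C = 36.75 + 0.25x_D.
The reaction-function slope is 0.25, so an 8-unit rise in x_D moves x_C by 0.25 × 8 = 2. Chen's best response rises — the actions are strategic complements.

2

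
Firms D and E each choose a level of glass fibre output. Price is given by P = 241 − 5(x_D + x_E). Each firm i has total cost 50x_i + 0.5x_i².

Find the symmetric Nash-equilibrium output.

Firm D's profit: π = x_D(241 − 5(x_D + x_E)) − 50x_D − 0.5x_D².
∂π/∂x_D = 191 − 11x_D − 5x_E = 0, so x_D = 191/11 − (5/11)x_E.
Setting x_D = x_E in the reaction function: x_D = 191/11 − (5/11)x_D, so x_D = (191/11) / (16/11) = 11.9375.

11.9375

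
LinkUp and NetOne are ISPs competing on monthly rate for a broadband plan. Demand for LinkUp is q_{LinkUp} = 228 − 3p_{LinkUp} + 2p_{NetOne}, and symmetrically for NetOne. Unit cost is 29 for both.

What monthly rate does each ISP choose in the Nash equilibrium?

78.75

LinkUp's profit: π = (p_{LinkUp} − 29)(228 − 3p_{LinkUp} + 2p_{NetOne}).
∂π/∂p_{LinkUp} = 315 − 6p_{LinkUp} + 2p_{NetOne} = 0 ⇒ p_{LinkUp} = 52.5 + (1/3)p_{NetOne}.
By symmetry p_{NetOne} = p_{LinkUp}; substituting into the reaction function, (2/3)p_{LinkUp} = 52.5 and p_{LinkUp} = 78.75.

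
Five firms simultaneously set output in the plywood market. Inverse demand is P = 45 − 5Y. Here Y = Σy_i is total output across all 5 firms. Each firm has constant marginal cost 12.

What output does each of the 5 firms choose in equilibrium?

A representative firm's profit is π_i = y_i(45 − 5Y) − 12y_i, with Y = y_i + Σ_{j≠i} y_j.
First-order condition: 33 − 10y_i − 5Σ_{j≠i} y_j = 0.
With identical firms, set every y_j = y: then 33 − 10y − 20y = 0, i.e. y = 33/30 = 1.1.

1.1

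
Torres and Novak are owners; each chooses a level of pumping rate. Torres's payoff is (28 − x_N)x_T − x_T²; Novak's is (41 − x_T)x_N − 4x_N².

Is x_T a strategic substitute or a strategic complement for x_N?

Expanding Torres's payoff: 28x_T − x_Nx_T − x_T².
∂π/∂x_T = 28 − x_N − 2x_T = 0, so x_T = 14 − 0.5x_N.
The best-response slope dx_T/dx_N = −0.5 < 0: the reaction function is downward-sloping, so the choices are strategic substitutes.

strategic substitutes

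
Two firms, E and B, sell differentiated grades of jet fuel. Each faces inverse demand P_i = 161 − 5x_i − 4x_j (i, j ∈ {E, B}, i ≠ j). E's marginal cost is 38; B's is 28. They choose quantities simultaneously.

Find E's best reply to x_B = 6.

9.9

Firm E's profit: π = x_E(161 − 5x_E − 4x_B) − 38x_E.
∂π/∂x_E = 123 − 10x_E − 4x_B = 0 ⇒ x_E = 12.3 − 0.4x_B.
At x_B = 6: x_E = 12.3 − 0.4·6 = 9.9.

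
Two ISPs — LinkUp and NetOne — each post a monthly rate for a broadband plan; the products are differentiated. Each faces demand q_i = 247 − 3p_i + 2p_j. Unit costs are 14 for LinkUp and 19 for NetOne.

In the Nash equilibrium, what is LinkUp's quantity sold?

LinkUp's profit: π = (p_{LinkUp} − 14)(247 − 3p_{LinkUp} + 2p_{NetOne}).
∂π/∂p_{LinkUp} = 289 − 6p_{LinkUp} + 2p_{NetOne} = 0 ⇒ p_{LinkUp} = 289/6 + (1/3)p_{NetOne}.
Similarly p_{NetOne} = 152/3 + (1/3)p_{LinkUp}.
Solving the two reaction functions simultaneously: (1 − (1/3)(1/3))p_{LinkUp} = 289/6 + (1/3)·(152/3), so (8/9)p_{LinkUp} = 1171/18 and p_{LinkUp} = 73.1875.
Then p_{NetOne} = 152/3 + (1/3)·73.1875 = 75.0625.
q_{LinkUp} = 247 − 3·73.1875 + 2·75.0625 = 177.5625.

177.5625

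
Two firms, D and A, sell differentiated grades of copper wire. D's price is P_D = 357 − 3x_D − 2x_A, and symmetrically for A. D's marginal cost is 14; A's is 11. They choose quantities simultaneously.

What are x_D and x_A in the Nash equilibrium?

Firm D's profit: π = x_D(357 − 3x_D − 2x_A) − 14x_D.
∂π/∂x_D = 343 − 6x_D − 2x_A = 0 ⇒ x_D = 343/6 − (1/3)x_A.
Similarly x_A = 173/3 − (1/3)x_D.
Plugging x_A into D's best response: x_D = 343/6 − (1/3)(173/3 − (1/3)x_D) ⇒ (8/9)x_D = 683/18, so x_D = 42.6875.
Then x_A = 173/3 − (1/3)·42.6875 = 43.4375.

42.6875, 43.4375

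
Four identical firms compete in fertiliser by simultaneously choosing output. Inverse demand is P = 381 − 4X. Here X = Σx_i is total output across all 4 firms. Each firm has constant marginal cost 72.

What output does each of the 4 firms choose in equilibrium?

15.45

A representative firm's profit is π_i = x_i(381 − 4X) − 72x_i, with X = x_i + Σ_{j≠i} x_j.
First-order condition: 309 − 8x_i − 4Σ_{j≠i} x_j = 0.
Imposing symmetry (x_j = x for all j) turns Σ_{j≠i} x_j into 3x, so 309 = 20x and x = 15.45.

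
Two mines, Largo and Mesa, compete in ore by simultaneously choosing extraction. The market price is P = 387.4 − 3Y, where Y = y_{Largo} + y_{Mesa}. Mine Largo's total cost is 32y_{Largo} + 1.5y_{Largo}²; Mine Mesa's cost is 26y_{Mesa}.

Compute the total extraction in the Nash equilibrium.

Mine Largo's profit: π = y_{Largo}(387.4 − 3(y_{Largo} + y_{Mesa})) − 32y_{Largo} − 1.5y_{Largo}².
∂π/∂y_{Largo} = 355.4 − 9y_{Largo} − 3y_{Mesa} = 0, so y_{Largo} = 1777/45 − (1/3)y_{Mesa}.
For Mesa: ∂π/∂y_{Mesa} = 361.4 − 6y_{Mesa} − 3y_{Largo} = 0 ⇒ y_{Mesa} = 1807/30 − 0.5y_{Largo}.
Plugging y_{Mesa} into Largo's best response: y_{Largo} = 1777/45 − (1/3)(1807/30 − 0.5y_{Largo}) ⇒ (5/6)y_{Largo} = 1747/90, so y_{Largo} = 1747/75.
Then y_{Mesa} = 1807/30 − 0.5·(1747/75) = 3644/75.
Total extraction: 1747/75 + 3644/75 = 71.88.

71.88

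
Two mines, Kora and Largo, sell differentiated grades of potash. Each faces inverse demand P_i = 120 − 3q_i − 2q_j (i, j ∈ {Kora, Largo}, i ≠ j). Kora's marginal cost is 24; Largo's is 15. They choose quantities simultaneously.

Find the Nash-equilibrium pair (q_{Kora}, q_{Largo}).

11.4375, 13.6875

Mine Kora's profit: π = q_{Kora}(120 − 3q_{Kora} − 2q_{Largo}) − 24q_{Kora}.
∂π/∂q_{Kora} = 96 − 6q_{Kora} − 2q_{Largo} = 0 ⇒ q_{Kora} = 16 − (1/3)q_{Largo}.
Similarly q_{Largo} = 17.5 − (1/3)q_{Kora}.
Solving the two reaction functions simultaneously: (1 − (−1/3)(−1/3))q_{Kora} = 16 − (1/3)·17.5, so (8/9)q_{Kora} = 61/6 and q_{Kora} = 11.4375.
Then q_{Largo} = 17.5 − (1/3)·11.4375 = 13.6875.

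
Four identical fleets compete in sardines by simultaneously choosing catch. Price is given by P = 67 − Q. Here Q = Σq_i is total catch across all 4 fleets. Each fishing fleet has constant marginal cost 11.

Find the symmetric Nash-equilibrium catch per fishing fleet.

11.2

A representative fishing fleet's profit is π_i = q_i(67 − Q) − 11q_i, with Q = q_i + Σ_{j≠i} q_j.
First-order condition: 56 − 2q_i − Σ_{j≠i} q_j = 0.
With identical fishing fleets, set every q_j = q: then 56 − 2q − 3q = 0, i.e. q = 56/5 = 11.2.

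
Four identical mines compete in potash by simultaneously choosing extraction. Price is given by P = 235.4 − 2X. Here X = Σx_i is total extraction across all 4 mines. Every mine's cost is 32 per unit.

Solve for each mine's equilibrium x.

A representative mine's profit is π_i = x_i(235.4 − 2X) − 32x_i, with X = x_i + Σ_{j≠i} x_j.
First-order condition: 203.4 − 4x_i − 2Σ_{j≠i} x_j = 0.
In a symmetric equilibrium every mine chooses the same x, so Σ_{j≠i} x_j = 3x. The condition becomes 203.4 − 10x = 0, giving x = 203.4/10 = 20.34.

20.34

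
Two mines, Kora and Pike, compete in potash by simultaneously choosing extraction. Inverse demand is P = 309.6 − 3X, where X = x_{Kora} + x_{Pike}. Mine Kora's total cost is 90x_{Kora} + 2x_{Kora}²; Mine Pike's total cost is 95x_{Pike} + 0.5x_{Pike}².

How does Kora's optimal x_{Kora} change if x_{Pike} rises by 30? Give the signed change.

-9

Mine Kora's profit: π = x_{Kora}(309.6 − 3(x_{Kora} + x_{Pike})) − 90x_{Kora} − 2x_{Kora}².
∂π/∂x_{Kora} = 219.6 − 10x_{Kora} − 3x_{Pike} = 0, so x_{Kora} = 21.96 − 0.3x_{Pike}.
The reaction-function slope is −0.3, so a 30-unit rise in x_{Pike} moves x_{Kora} by −0.3 × 30 = −9. Kora's best response falls — the actions are strategic substitutes.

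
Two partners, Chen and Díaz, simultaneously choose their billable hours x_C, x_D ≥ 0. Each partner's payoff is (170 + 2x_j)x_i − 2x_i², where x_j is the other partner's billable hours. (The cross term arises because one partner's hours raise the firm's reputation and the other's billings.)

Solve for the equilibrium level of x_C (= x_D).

85

Chen's payoff is (170 + 2x_D)x_C − 2x_C².
∂π/∂x_C = 170 + 2x_D − 4x_C = 0, so x_C = 42.5 + 0.5x_D.
By symmetry x_D = x_C; substituting into the reaction function, 0.5x_C = 42.5 and x_C = 85.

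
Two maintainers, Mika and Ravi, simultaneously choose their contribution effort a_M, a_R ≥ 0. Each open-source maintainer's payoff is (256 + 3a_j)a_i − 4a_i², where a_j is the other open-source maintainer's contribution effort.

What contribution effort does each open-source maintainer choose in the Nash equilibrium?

51.2

Mika's payoff is (256 + 3a_R)a_M − 4a_M².
∂π/∂a_M = 256 + 3a_R − 8a_M = 0, so a_M = 32 + 0.375a_R.
The game is symmetric, so in equilibrium a_R = a_M: the reaction function gives 0.625a_M = 32, hence a_M = 51.2.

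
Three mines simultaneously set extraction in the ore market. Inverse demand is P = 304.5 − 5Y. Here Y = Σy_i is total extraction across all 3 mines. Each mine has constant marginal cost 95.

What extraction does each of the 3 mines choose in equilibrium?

A representative mine's profit is π_i = y_i(304.5 − 5Y) − 95y_i, with Y = y_i + Σ_{j≠i} y_j.
First-order condition: 209.5 − 10y_i − 5Σ_{j≠i} y_j = 0.
With identical mines, set every y_j = y: then 209.5 − 10y − 10y = 0, i.e. y = 209.5/20 = 10.475.

10.475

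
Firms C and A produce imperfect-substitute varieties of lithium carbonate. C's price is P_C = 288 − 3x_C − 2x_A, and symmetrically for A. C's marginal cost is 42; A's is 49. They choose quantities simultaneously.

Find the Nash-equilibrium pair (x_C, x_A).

Firm C's profit: π = x_C(288 − 3x_C − 2x_A) − 42x_C.
∂π/∂x_C = 246 − 6x_C − 2x_A = 0 ⇒ x_C = 41 − (1/3)x_A.
Similarly x_A = 239/6 − (1/3)x_C.
Plugging x_A into C's best response: x_C = 41 − (1/3)(239/6 − (1/3)x_C) ⇒ (8/9)x_C = 499/18, so x_C = 31.1875.
Then x_A = 239/6 − (1/3)·31.1875 = 29.4375.

31.1875, 29.4375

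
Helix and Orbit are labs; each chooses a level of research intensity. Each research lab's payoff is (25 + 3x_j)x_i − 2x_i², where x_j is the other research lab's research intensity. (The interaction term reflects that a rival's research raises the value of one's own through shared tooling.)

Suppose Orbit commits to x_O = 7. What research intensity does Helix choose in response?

11.5

Helix's payoff is (25 + 3x_O)x_H − 2x_H².
∂π/∂x_H = 25 + 3x_O − 4x_H = 0, so x_H = 6.25 + 0.75x_O.
At x_O = 7: x_H = 6.25 + 0.75·7 = 11.5.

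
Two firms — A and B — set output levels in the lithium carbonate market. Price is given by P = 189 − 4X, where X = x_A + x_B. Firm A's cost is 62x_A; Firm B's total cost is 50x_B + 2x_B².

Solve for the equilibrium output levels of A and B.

12.1, 7.55

Firm A's profit: π = x_A(189 − 4(x_A + x_B)) − 62x_A.
∂π/∂x_A = 127 − 8x_A − 4x_B = 0, so x_A = 15.875 − 0.5x_B.
For B: ∂π/∂x_B = 139 − 12x_B − 4x_A = 0 ⇒ x_B = 139/12 − (1/3)x_A.
Solving the two reaction functions simultaneously: (1 − (−0.5)(−1/3))x_A = 15.875 − 0.5·(139/12), so (5/6)x_A = 121/12 and x_A = 12.1.
Then x_B = 139/12 − (1/3)·12.1 = 7.55.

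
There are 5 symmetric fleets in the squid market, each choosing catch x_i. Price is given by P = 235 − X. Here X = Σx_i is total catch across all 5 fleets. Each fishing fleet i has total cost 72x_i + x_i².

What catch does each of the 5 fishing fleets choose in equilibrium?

A representative fishing fleet's profit is π_i = x_i(235 − X) − 72x_i − x_i², with X = x_i + Σ_{j≠i} x_j.
First-order condition: 163 − 4x_i − Σ_{j≠i} x_j = 0.
In a symmetric equilibrium every fishing fleet chooses the same x, so Σ_{j≠i} x_j = 4x. The condition becomes 163 − 8x = 0, giving x = 163/8 = 20.375.

20.375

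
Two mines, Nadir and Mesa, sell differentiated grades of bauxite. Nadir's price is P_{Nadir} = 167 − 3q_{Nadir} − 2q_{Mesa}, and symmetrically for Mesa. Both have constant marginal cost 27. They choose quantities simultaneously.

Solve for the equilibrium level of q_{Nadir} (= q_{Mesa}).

17.5

Mine Nadir's profit: π = q_{Nadir}(167 − 3q_{Nadir} − 2q_{Mesa}) − 27q_{Nadir}.
∂π/∂q_{Nadir} = 140 − 6q_{Nadir} − 2q_{Mesa} = 0 ⇒ q_{Nadir} = 70/3 − (1/3)q_{Mesa}.
Setting q_{Nadir} = q_{Mesa} in the reaction function: q_{Nadir} = 70/3 − (1/3)q_{Nadir}, so q_{Nadir} = (70/3) / (4/3) = 17.5.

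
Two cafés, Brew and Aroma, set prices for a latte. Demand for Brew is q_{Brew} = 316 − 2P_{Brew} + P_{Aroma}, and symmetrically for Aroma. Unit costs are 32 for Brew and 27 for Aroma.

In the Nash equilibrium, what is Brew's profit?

17672

Brew's profit: π = (P_{Brew} − 32)(316 − 2P_{Brew} + P_{Aroma}).
∂π/∂P_{Brew} = 380 − 4P_{Brew} + P_{Aroma} = 0 ⇒ P_{Brew} = 95 + 0.25P_{Aroma}.
Similarly P_{Aroma} = 92.5 + 0.25P_{Brew}.
Plugging P_{Aroma} into Brew's best response: P_{Brew} = 95 + 0.25(92.5 + 0.25P_{Brew}) ⇒ 0.9375P_{Brew} = 118.125, so P_{Brew} = 126.
Then P_{Aroma} = 92.5 + 0.25·126 = 124.
q_{Brew} = 316 − 2·126 + 124 = 188.
Profit = (126 − 32)·188 = 17672.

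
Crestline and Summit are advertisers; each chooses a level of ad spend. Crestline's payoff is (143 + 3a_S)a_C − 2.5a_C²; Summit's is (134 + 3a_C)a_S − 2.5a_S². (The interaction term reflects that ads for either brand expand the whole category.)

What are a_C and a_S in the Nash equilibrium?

Expanding Crestline's payoff: 143a_C + 3a_Sa_C − 2.5a_C².
∂π/∂a_C = 143 + 3a_S − 5a_C = 0, so a_C = 28.6 + 0.6a_S.
Likewise for Summit: a_S = 26.8 + 0.6a_C.
Substituting the second reaction function into the first: a_C = 28.6 + 0.6(26.8 + 0.6a_C), which gives 0.64a_C = 44.68 ⇒ a_C = 69.8125.
Then a_S = 26.8 + 0.6·69.8125 = 68.6875.

69.8125, 68.6875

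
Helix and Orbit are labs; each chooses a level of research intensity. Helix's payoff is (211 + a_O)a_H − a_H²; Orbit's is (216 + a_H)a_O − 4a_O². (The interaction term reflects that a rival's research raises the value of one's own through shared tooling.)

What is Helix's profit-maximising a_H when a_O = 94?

Expanding Helix's payoff: 211a_H + a_Oa_H − a_H².
∂π/∂a_H = 211 + a_O − 2a_H = 0, so a_H = 105.5 + 0.5a_O.
At a_O = 94: a_H = 105.5 + 0.5·94 = 152.5.

152.5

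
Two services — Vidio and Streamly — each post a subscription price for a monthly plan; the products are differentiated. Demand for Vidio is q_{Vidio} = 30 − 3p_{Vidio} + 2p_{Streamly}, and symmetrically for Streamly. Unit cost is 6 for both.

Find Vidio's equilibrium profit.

108

Vidio's profit: π = (p_{Vidio} − 6)(30 − 3p_{Vidio} + 2p_{Streamly}).
∂π/∂p_{Vidio} = 48 − 6p_{Vidio} + 2p_{Streamly} = 0 ⇒ p_{Vidio} = 8 + (1/3)p_{Streamly}.
By symmetry p_{Streamly} = p_{Vidio}; substituting into the reaction function, (2/3)p_{Vidio} = 8 and p_{Vidio} = 12.
q_{Vidio} = 30 − 3·12 + 2·12 = 18.
Profit = (12 − 6)·18 = 108.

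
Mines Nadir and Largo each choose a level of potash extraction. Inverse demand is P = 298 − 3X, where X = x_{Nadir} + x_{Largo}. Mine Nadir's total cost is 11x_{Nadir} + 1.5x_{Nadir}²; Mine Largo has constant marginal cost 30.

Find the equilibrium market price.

Mine Nadir's profit: π = x_{Nadir}(298 − 3(x_{Nadir} + x_{Largo})) − 11x_{Nadir} − 1.5x_{Nadir}².
∂π/∂x_{Nadir} = 287 − 9x_{Nadir} − 3x_{Largo} = 0, so x_{Nadir} = 287/9 − (1/3)x_{Largo}.
For Largo: ∂π/∂x_{Largo} = 268 − 6x_{Largo} − 3x_{Nadir} = 0 ⇒ x_{Largo} = 134/3 − 0.5x_{Nadir}.
Solving the two reaction functions simultaneously: (1 − (−1/3)(−0.5))x_{Nadir} = 287/9 − (1/3)·(134/3), so (5/6)x_{Nadir} = 17 and x_{Nadir} = 20.4.
Then x_{Largo} = 134/3 − 0.5·20.4 = 517/15.
Equilibrium price: P = 298 − 3·(823/15) = 133.4.

133.4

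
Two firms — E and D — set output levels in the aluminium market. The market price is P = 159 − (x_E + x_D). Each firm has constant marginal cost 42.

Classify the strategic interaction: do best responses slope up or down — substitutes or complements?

strategic substitutes

Firm E's profit: π = x_E(159 − (x_E + x_D)) − 42x_E.
∂π/∂x_E = 117 − 2x_E − x_D = 0, so x_E = 58.5 − 0.5x_D.
The best-response slope dx_E/dx_D = −0.5 < 0: the reaction function is downward-sloping, so the choices are strategic substitutes.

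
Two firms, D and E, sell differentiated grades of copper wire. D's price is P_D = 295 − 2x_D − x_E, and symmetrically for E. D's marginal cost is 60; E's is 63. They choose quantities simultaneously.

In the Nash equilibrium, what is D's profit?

4455.68

Firm D's profit: π = x_D(295 − 2x_D − x_E) − 60x_D.
∂π/∂x_D = 235 − 4x_D − x_E = 0 ⇒ x_D = 58.75 − 0.25x_E.
Similarly x_E = 58 − 0.25x_D.
Substituting the second reaction function into the first: x_D = 58.75 − 0.25(58 − 0.25x_D), which gives 0.9375x_D = 44.25 ⇒ x_D = 47.2.
Then x_E = 58 − 0.25·47.2 = 46.2.
P_D = 295 − 2·47.2 − 46.2 = 154.4.
Profit = (154.4 − 60)·47.2 = 4455.68.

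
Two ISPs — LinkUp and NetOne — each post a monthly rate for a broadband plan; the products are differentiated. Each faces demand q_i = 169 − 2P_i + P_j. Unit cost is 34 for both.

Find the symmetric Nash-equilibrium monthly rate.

LinkUp's profit: π = (P_{LinkUp} − 34)(169 − 2P_{LinkUp} + P_{NetOne}).
∂π/∂P_{LinkUp} = 237 − 4P_{LinkUp} + P_{NetOne} = 0 ⇒ P_{LinkUp} = 59.25 + 0.25P_{NetOne}.
By symmetry P_{NetOne} = P_{LinkUp}; substituting into the reaction function, 0.75P_{LinkUp} = 59.25 and P_{LinkUp} = 79.

79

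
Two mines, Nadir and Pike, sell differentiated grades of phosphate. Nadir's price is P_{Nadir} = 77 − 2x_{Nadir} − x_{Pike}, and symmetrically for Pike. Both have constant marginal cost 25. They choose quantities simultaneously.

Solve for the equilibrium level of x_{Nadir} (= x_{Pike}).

10.4

Mine Nadir's profit: π = x_{Nadir}(77 − 2x_{Nadir} − x_{Pike}) − 25x_{Nadir}.
∂π/∂x_{Nadir} = 52 − 4x_{Nadir} − x_{Pike} = 0 ⇒ x_{Nadir} = 13 − 0.25x_{Pike}.
By symmetry x_{Pike} = x_{Nadir}; substituting into the reaction function, 1.25x_{Nadir} = 13 and x_{Nadir} = 10.4.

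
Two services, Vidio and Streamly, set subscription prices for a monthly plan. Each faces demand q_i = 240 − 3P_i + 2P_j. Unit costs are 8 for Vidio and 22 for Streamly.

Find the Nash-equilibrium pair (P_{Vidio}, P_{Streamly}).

68.625, 73.875

Vidio's profit: π = (P_{Vidio} − 8)(240 − 3P_{Vidio} + 2P_{Streamly}).
∂π/∂P_{Vidio} = 264 − 6P_{Vidio} + 2P_{Streamly} = 0 ⇒ P_{Vidio} = 44 + (1/3)P_{Streamly}.
Similarly P_{Streamly} = 51 + (1/3)P_{Vidio}.
Plugging P_{Streamly} into Vidio's best response: P_{Vidio} = 44 + (1/3)(51 + (1/3)P_{Vidio}) ⇒ (8/9)P_{Vidio} = 61, so P_{Vidio} = 68.625.
Then P_{Streamly} = 51 + (1/3)·68.625 = 73.875.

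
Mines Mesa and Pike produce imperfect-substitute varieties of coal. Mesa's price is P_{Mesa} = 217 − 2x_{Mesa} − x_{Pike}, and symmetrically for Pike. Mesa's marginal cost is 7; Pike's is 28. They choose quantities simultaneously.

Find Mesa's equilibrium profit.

Mine Mesa's profit: π = x_{Mesa}(217 − 2x_{Mesa} − x_{Pike}) − 7x_{Mesa}.
∂π/∂x_{Mesa} = 210 − 4x_{Mesa} − x_{Pike} = 0 ⇒ x_{Mesa} = 52.5 − 0.25x_{Pike}.
Similarly x_{Pike} = 47.25 − 0.25x_{Mesa}.
Solving the two reaction functions simultaneously: (1 − (−0.25)(−0.25))x_{Mesa} = 52.5 − 0.25·47.25, so 0.9375x_{Mesa} = 40.6875 and x_{Mesa} = 43.4.
Then x_{Pike} = 47.25 − 0.25·43.4 = 36.4.
P_{Mesa} = 217 − 2·43.4 − 36.4 = 93.8.
Profit = (93.8 − 7)·43.4 = 3767.12.

3767.12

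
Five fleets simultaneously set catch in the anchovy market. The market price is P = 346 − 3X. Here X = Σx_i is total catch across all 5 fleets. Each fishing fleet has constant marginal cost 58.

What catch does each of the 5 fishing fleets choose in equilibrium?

16

A representative fishing fleet's profit is π_i = x_i(346 − 3X) − 58x_i, with X = x_i + Σ_{j≠i} x_j.
First-order condition: 288 − 6x_i − 3Σ_{j≠i} x_j = 0.
With identical fishing fleets, set every x_j = x: then 288 − 6x − 12x = 0, i.e. x = 288/18 = 16.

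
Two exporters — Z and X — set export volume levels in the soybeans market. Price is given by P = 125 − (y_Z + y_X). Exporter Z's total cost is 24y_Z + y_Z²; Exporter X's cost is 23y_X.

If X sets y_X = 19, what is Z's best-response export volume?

Exporter Z's profit: π = y_Z(125 − (y_Z + y_X)) − 24y_Z − y_Z².
∂π/∂y_Z = 101 − 4y_Z − y_X = 0, so y_Z = 25.25 − 0.25y_X.
At y_X = 19: y_Z = 25.25 − 0.25·19 = 20.5.

20.5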